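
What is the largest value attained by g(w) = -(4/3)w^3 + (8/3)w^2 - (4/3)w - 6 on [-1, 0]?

-2/3

The derivative is -4w^2 + (16/3)w - 4/3, which has no zeros in [-1, 0].
Evaluating at the critical points and endpoints: g(-1) = -2/3, g(0) = -6.
The maximum over the interval is -2/3, attained at w = -1.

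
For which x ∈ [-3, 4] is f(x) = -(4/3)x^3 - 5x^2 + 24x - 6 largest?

Differentiating, f'(x) = -4x^2 - 10x + 24; whose only zero in [-3, 4] is x = 3/2.
Compare values at every candidate in [-3, 4]: f(-3) = -87, f(3/2) = 57/4, f(4) = -226/3.
So the maximum is f(3/2) = 57/4.

3/2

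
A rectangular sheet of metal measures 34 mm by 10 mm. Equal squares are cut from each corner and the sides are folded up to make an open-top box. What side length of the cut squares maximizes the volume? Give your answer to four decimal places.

With cut size x, the volume is V(x) = x(34 − 2x)(10 − 2x) for 0 < x < 5.
V'(x) = 12x^2 − 176x + 340. Setting V'(x) = 0 gives x ≈ 2.2891 (the root in (0, 5)).
V''(x) = 24x − 176 is negative there, so this is the maximum; V ≈ 365.1552.

2.2891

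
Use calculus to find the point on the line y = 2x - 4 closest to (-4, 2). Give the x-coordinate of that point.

8/5

Minimize D(x)^2 = (x + 4)^2 + (2x - 6)^2.
d/dx[D^2] = 2(x + 4) + 2·2·(2x - 6) = 0 ⇒ x = 8/5.
Then y = -4/5 and the distance is √(196/5) ≈ 6.2610.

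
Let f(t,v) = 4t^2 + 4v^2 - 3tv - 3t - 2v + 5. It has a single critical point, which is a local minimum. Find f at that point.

41/11

∂f/∂t = 8t - 3v - 3 = 0 and ∂f/∂v = -3t + 8v - 2 = 0, so (t, v) = (6/11, 5/11).
The Hessian has f_{tt} = 8, f_{vv} = 8, f_{tv} = -3, giving D = 55 > 0 with f_{tt} > 0, so the point is a local minimum.
f(6/11, 5/11) = 41/11.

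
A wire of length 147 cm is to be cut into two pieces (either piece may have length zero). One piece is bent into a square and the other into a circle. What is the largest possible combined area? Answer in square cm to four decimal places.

1719.5896

Let x be the length used for the square. Square side x/4; circle radius (147−x)/(2π).
A(x) = (x/4)² + π·((147−x)/(2π))² = x²/16 + (147−x)²/(4π) for 0 ≤ x ≤ 147. A'(x) = x/8 − (147−x)/(2π) = 0 gives x = 4·147/(π+4) ≈ 82.3346.
A'' > 0, so the interior critical point is a minimum; the maximum is at an endpoint. A(0) = 1719.5896 and A(147) = 1350.5625, so the largest area is 1719.5896.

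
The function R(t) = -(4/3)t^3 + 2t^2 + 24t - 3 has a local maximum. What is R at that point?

51

R'(t) = -4t^2 + 4t + 24 = 0 at t = -2, 3.
R''(t) = -8t + 4. R''(-2) = 20 > 0 ⇒ local minimum; R''(3) = -20 < 0 ⇒ local maximum.
The local maximum is R(3) = 51.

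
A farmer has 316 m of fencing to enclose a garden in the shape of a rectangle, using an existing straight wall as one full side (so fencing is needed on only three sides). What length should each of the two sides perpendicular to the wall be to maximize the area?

79

Let the sides perpendicular to the wall have length x and the parallel side y, so 2x + y = 316 and the area is A = xy = x(316 − 2x).
A'(x) = 316 − 4x = 0 gives x = 79, and A''(x) = −4 < 0 confirms a maximum.
Then y = 316 − 2·79 = 158 and A = 12482.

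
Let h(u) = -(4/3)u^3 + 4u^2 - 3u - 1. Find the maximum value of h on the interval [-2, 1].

The derivative is -4u^2 + 8u - 3, whose only zero in [-2, 1] is u = 1/2.
Evaluating at the critical points and endpoints: h(-2) = 95/3,  h(1/2) = -5/3,  h(1) = -4/3.
So the maximum is h(-2) = 95/3.

95/3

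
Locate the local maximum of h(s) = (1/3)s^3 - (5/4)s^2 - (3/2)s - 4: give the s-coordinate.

h'(s) = s^2 - (5/2)s - 3/2 = 0 at s = -1/2, 3.
Second-derivative test with h''(s) = 2s - 5/2: h''(-1/2) = -7/2 < 0 ⇒ local maximum; h''(3) = 7/2 > 0 ⇒ local minimum.
The local maximum is h(-1/2) = -173/48.

-1/2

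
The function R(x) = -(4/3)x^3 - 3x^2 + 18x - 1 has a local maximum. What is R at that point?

Critical points: R'(x) = -4x^2 - 6x + 18 vanishes at x = -3, 3/2.
Second-derivative test with R''(x) = -8x - 6: R''(-3) = 18 > 0 ⇒ local minimum; R''(3/2) = -18 < 0 ⇒ local maximum.
So the local maximum value is R(3/2) = 59/4.

59/4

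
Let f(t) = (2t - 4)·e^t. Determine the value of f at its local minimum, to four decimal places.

Differentiating with the product rule gives f'(t) = (2t - 2)·e^t. Since e^t > 0, the only critical point is t = 1.
f''(1) has the same sign as 2 > 0, so this is a local minimum.
f(1) = (-2)·e^(1) ≈ -5.4366.

-5.4366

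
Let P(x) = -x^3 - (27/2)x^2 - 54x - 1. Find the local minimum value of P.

53

P'(x) = -3x^2 - 27x - 54. Setting P'(x) = 0 gives x ∈ {-6, -3}.
Second-derivative test with P''(x) = -6x - 27: P''(-6) = 9 > 0 ⇒ local minimum; P''(-3) = -9 < 0 ⇒ local maximum.
So the local minimum value is P(-6) = 53.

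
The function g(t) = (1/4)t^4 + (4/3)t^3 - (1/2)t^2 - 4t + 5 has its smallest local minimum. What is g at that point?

-25/3

Critical points: g'(t) = t^3 + 4t^2 - t - 4 vanishes at t = -4, -1, 1.
g''(t) = 3t^2 + 8t - 1. g''(-4) = 15 > 0 ⇒ local minimum; g''(-1) = -6 < 0 ⇒ local maximum; g''(1) = 10 > 0 ⇒ local minimum.
Thus g has its smallest local minimum at t = -4, with value -25/3.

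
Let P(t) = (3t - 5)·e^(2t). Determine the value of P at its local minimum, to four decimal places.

By the product rule, P'(t) = (6t - 7)·e^(2t). Since e^(2t) > 0, the only critical point is t = 7/6.
P''(7/6) has the same sign as 6 > 0, so this is a local minimum.
P(7/6) = (-3/2)·e^(7/3) ≈ -15.4684.

-15.4684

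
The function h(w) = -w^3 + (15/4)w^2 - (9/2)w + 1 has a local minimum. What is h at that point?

-3/4

h'(w) = -3w^2 + (15/2)w - 9/2. Setting h'(w) = 0 gives w ∈ {1, 3/2}.
Second-derivative test with h''(w) = -6w + 15/2: h''(1) = 3/2 > 0 ⇒ local minimum; h''(3/2) = -3/2 < 0 ⇒ local maximum.
So the local minimum value is h(1) = -3/4.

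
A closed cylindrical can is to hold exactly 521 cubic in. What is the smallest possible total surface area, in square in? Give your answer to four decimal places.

358.4317

With radius r and height h, πr²h = 521 so h = 521/(πr²), and S(r) = 2πr² + 2πrh = 2πr² + 2·521/r.
S'(r) = 4πr − 2·521/r² = 0 ⇒ r³ = 521/(2π), so r ≈ 4.3607 and h = 2r ≈ 8.7213.
S''(r) = 4π + 4·521/r³ > 0, so this is the minimum; S ≈ 358.4317.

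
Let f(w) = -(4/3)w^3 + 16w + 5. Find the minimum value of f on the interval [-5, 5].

The derivative is -4w^2 + 16, which vanishes at w = -2 and w = 2.
Candidates: f(-5) = 275/3,  f(-2) = -49/3,  f(2) = 79/3,  f(5) = -245/3.
So the minimum is f(5) = -245/3.

-245/3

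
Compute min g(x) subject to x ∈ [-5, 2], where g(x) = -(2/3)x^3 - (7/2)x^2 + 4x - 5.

g'(x) = -2x^2 - 7x + 4, which vanishes at x = -4 and x = 1/2.
Evaluating at the critical points and endpoints: g(-5) = -175/6,  g(-4) = -103/3,  g(1/2) = -95/24,  g(2) = -49/3.
So the minimum is g(-4) = -103/3.

-103/3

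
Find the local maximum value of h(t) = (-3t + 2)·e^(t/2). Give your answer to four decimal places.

3.0805

h'(t) = (-3)·e^(t/2) + (-3t + 2)·(1/2)·e^(t/2) = (-(3/2)t - 2)·e^(t/2). Since e^(t/2) > 0, the only critical point is t = -4/3.
h''(-4/3) has the same sign as -3/2 < 0, so this is a local maximum.
h(-4/3) = (6)·e^(-2/3) ≈ 3.0805.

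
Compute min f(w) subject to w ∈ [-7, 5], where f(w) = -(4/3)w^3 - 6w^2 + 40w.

The derivative is -4w^2 - 12w + 40, which vanishes at w = -5 and w = 2.
Compare values at every candidate in [-7, 5]: f(-7) = -350/3; f(-5) = -550/3; f(2) = 136/3; f(5) = -350/3.
Hence the absolute minimum is -550/3 at w = -5.

-550/3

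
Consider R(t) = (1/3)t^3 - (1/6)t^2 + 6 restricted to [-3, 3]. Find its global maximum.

The derivative is t^2 - (1/3)t, which vanishes at t = 0 and t = 1/3.
Compare values at every candidate in [-3, 3]: R(-3) = -9/2; R(0) = 6; R(1/3) = 971/162; R(3) = 27/2.
The maximum over the interval is 27/2, attained at t = 3.

27/2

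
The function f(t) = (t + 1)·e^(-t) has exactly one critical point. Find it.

0

f'(t) = 1·e^(-t) + (t + 1)·(-1)·e^(-t) = (-t)·e^(-t). Since e^(-t) > 0, the only critical point is t = 0.
f''(0) has the same sign as -1 < 0, so this is a local maximum.
f(0) = (1)·e^(0) ≈ 1.0000.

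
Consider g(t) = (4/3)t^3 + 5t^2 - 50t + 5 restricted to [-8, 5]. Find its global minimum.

g'(t) = 4t^2 + 10t - 50, which vanishes at t = -5 and t = 5/2.
Compare values at every candidate in [-8, 5]: g(-8) = 127/3,  g(-5) = 640/3,  g(5/2) = -815/12,  g(5) = 140/3.
Hence the absolute minimum is -815/12 at t = 5/2.

-815/12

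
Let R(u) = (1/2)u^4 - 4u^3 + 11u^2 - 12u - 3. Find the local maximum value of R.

R'(u) = 2u^3 - 12u^2 + 22u - 12. Setting R'(u) = 0 gives u ∈ {1, 2, 3}.
Second-derivative test with R''(u) = 6u^2 - 24u + 22: R''(1) = 4 > 0 ⇒ local minimum; R''(2) = -2 < 0 ⇒ local maximum; R''(3) = 4 > 0 ⇒ local minimum.
The local maximum is R(2) = -7.

-7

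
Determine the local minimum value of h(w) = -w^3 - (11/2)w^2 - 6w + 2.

-5/2

h'(w) = -3w^2 - 11w - 6. Setting h'(w) = 0 gives w ∈ {-3, -2/3}.
h''(w) = -6w - 11. h''(-3) = 7 > 0 ⇒ local minimum; h''(-2/3) = -7 < 0 ⇒ local maximum.
The local minimum is h(-3) = -5/2.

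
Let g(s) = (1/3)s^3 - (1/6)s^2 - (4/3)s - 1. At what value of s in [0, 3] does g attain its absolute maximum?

3

g'(s) = s^2 - (1/3)s - 4/3, whose only zero in [0, 3] is s = 4/3.
Evaluating at the critical points and endpoints: g(0) = -1, g(4/3) = -185/81, g(3) = 5/2.
The maximum over the interval is 5/2, attained at s = 3.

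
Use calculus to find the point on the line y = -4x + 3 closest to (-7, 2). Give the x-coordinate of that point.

Minimize D(x)^2 = (x + 7)^2 + (-4x + 1)^2.
d/dx[D^2] = 2(x + 7) + 2·(-4)·(-4x + 1) = 0 ⇒ x = -3/17.
Then y = 63/17 and the distance is √(841/17) ≈ 7.0335.

-3/17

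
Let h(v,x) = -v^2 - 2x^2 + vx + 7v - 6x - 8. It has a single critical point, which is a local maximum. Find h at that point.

∂h/∂v = -2v + x + 7 = 0 and ∂h/∂x = v - 4x - 6 = 0, so (v, x) = (22/7, -5/7).
The Hessian has h_{vv} = -2, h_{xx} = -4, h_{vx} = 1, giving D = 7 > 0 with h_{vv} < 0, so the point is a local maximum.
h(22/7, -5/7) = 36/7.

36/7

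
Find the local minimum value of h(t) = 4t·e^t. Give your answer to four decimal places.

Differentiating with the product rule gives h'(t) = (4t + 4)·e^t. Since e^t > 0, the only critical point is t = -1.
h''(-1) has the same sign as 4 > 0, so this is a local minimum.
h(-1) = (-4)·e^(-1) ≈ -1.4715.

-1.4715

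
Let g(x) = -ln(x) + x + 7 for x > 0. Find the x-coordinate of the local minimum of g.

1

g'(x) = -1/x + 1 = 0 gives x = 1.
g''(x) = 1/x², which is positive for x > 0, so this is a local minimum.
g(1) = -1·ln(1) + 1 + 7 ≈ 8.0000.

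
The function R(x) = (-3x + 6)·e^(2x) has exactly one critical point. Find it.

3/2

R'(x) = (-3)·e^(2x) + (-3x + 6)·2·e^(2x) = (-6x + 9)·e^(2x). Since e^(2x) > 0, the only critical point is x = 3/2.
R''(3/2) has the same sign as -6 < 0, so this is a local maximum.
R(3/2) = (3/2)·e^(3) ≈ 30.1283.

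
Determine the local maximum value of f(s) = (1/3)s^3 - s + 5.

Critical points: f'(s) = s^2 - 1 vanishes at s = -1, 1.
Since f''(s) = 2s, we get f''(-1) = -2 < 0 ⇒ local maximum; f''(1) = 2 > 0 ⇒ local minimum.
Thus f has its local maximum at s = -1, with value 17/3.

17/3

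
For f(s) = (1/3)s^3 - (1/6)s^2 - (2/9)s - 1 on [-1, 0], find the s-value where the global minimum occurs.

-1

Differentiating, f'(s) = s^2 - (1/3)s - 2/9; whose only zero in [-1, 0] is s = -1/3.
Candidates: f(-1) = -23/18,  f(-1/3) = -155/162,  f(0) = -1.
Hence the absolute minimum is -23/18 at s = -1.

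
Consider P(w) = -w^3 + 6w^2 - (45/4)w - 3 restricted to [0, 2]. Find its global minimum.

Differentiating, P'(w) = -3w^2 + 12w - 45/4; whose only zero in [0, 2] is w = 3/2.
Compare values at every candidate in [0, 2]: P(0) = -3, P(3/2) = -39/4, P(2) = -19/2.
Hence the absolute minimum is -39/4 at w = 3/2.

-39/4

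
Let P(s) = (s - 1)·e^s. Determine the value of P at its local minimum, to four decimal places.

By the product rule, P'(s) = (s)·e^s. Since e^s > 0, the only critical point is s = 0.
P''(0) has the same sign as 1 > 0, so this is a local minimum.
P(0) = (-1)·e^(0) ≈ -1.0000.

-1.0000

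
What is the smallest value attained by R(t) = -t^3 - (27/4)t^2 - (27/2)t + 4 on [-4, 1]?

-69/4

R'(t) = -3t^2 - (27/2)t - 27/2, which vanishes at t = -3 and t = -3/2.
Evaluating at the critical points and endpoints: R(-4) = 14,  R(-3) = 43/4,  R(-3/2) = 199/16,  R(1) = -69/4.
Hence the absolute minimum is -69/4 at t = 1.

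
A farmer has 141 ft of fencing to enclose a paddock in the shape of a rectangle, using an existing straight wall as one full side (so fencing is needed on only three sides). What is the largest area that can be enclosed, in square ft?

19881/8

Let the sides perpendicular to the wall have length x and the parallel side y, so 2x + y = 141 and the area is A = xy = x(141 − 2x).
A'(x) = 141 − 4x = 0 gives x = 141/4, and A''(x) = −4 < 0 confirms a maximum.
Then y = 141 − 2·141/4 = 141/2 and A = 19881/8.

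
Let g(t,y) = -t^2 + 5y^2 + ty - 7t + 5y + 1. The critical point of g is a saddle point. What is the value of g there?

∂g/∂t = -2t + y - 7 = 0 and ∂g/∂y = t + 10y + 5 = 0, so (t, y) = (-25/7, -1/7).
The Hessian has g_{tt} = -2, g_{yy} = 10, g_{ty} = 1, giving D = -21 < 0, so the point is a saddle point.
g(-25/7, -1/7) = 92/7.

92/7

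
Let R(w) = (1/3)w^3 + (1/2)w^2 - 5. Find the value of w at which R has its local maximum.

-1

R'(w) = w^2 + w. Setting R'(w) = 0 gives w ∈ {-1, 0}.
R''(w) = 2w + 1. R''(-1) = -1 < 0 ⇒ local maximum; R''(0) = 1 > 0 ⇒ local minimum.
So the local maximum value is R(-1) = -29/6.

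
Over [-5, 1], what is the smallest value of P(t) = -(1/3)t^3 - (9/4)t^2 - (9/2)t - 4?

P'(t) = -t^2 - (9/2)t - 9/2, which vanishes at t = -3 and t = -3/2.
Compare values at every candidate in [-5, 1]: P(-5) = 47/12,  P(-3) = -7/4,  P(-3/2) = -19/16,  P(1) = -133/12.
Hence the absolute minimum is -133/12 at t = 1.

-133/12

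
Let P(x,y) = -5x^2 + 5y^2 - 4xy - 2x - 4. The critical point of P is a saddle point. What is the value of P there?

-111/29

∂P/∂x = -10x - 4y - 2 = 0 and ∂P/∂y = -4x + 10y = 0, so (x, y) = (-5/29, -2/29).
The Hessian has P_{xx} = -10, P_{yy} = 10, P_{xy} = -4, giving D = -116 < 0, so the point is a saddle point.
P(-5/29, -2/29) = -111/29.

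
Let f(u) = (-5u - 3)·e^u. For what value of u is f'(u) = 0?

-8/5

By the product rule, f'(u) = (-5u - 8)·e^u. Since e^u > 0, the only critical point is u = -8/5.
f''(-8/5) has the same sign as -5 < 0, so this is a local maximum.
f(-8/5) = (5)·e^(-8/5) ≈ 1.0095.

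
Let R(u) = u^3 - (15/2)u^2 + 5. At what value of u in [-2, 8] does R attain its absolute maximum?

R'(u) = 3u^2 - 15u, which vanishes at u = 0 and u = 5.
Evaluating at the critical points and endpoints: R(-2) = -33; R(0) = 5; R(5) = -115/2; R(8) = 37.
The maximum over the interval is 37, attained at u = 8.

8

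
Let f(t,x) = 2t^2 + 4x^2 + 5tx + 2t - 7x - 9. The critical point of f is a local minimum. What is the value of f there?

-247/7

∂f/∂t = 4t + 5x + 2 = 0 and ∂f/∂x = 5t + 8x - 7 = 0, so (t, x) = (-51/7, 38/7).
The Hessian has f_{tt} = 4, f_{xx} = 8, f_{tx} = 5, giving D = 7 > 0 with f_{tt} > 0, so the point is a local minimum.
f(-51/7, 38/7) = -247/7.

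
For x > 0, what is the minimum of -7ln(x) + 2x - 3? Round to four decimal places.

-4.7693

R'(x) = -7/x + 2 = 0 gives x = 7/2.
R''(x) = 7/x², which is positive for x > 0, so this is a local minimum.
R(7/2) = -7·ln(7/2) + 7 - 3 ≈ -4.7693.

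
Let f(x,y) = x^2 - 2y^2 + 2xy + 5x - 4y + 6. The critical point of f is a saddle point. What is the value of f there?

13/2

∂f/∂x = 2x + 2y + 5 = 0 and ∂f/∂y = 2x - 4y - 4 = 0, so (x, y) = (-1, -3/2).
The Hessian has f_{xx} = 2, f_{yy} = -4, f_{xy} = 2, giving D = -12 < 0, so the point is a saddle point.
f(-1, -3/2) = 13/2.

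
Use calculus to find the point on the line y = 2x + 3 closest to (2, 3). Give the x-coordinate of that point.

Minimize D(x)^2 = (x - 2)^2 + (2x)^2.
d/dx[D^2] = 2(x - 2) + 2·2·(2x) = 0 ⇒ x = 2/5.
Then y = 19/5 and the distance is √(16/5) ≈ 1.7889.

2/5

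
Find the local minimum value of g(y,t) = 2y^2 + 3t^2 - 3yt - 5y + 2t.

∂g/∂y = 4y - 3t - 5 = 0 and ∂g/∂t = -3y + 6t + 2 = 0, so (y, t) = (8/5, 7/15).
The Hessian has g_{yy} = 4, g_{tt} = 6, g_{yt} = -3, giving D = 15 > 0 with g_{yy} > 0, so the point is a local minimum.
g(8/5, 7/15) = -53/15.

-53/15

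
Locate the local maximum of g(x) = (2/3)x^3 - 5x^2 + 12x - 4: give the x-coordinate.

g'(x) = 2x^2 - 10x + 12 = 0 at x = 2, 3.
Second-derivative test with g''(x) = 4x - 10: g''(2) = -2 < 0 ⇒ local maximum; g''(3) = 2 > 0 ⇒ local minimum.
Thus g has its local maximum at x = 2, with value 16/3.

2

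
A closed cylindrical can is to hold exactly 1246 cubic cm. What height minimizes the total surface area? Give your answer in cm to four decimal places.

With radius r and height h, πr²h = 1246 so h = 1246/(πr²), and S(r) = 2πr² + 2πrh = 2πr² + 2·1246/r.
S'(r) = 4πr − 2·1246/r² = 0 ⇒ r³ = 1246/(2π), so r ≈ 5.8315 and h = 2r ≈ 11.6630.
S''(r) = 4π + 4·1246/r³ > 0, so this is the minimum; S ≈ 641.0028.

11.6630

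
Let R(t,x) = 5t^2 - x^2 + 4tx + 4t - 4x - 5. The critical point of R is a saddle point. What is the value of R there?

-13/9

∂R/∂t = 10t + 4x + 4 = 0 and ∂R/∂x = 4t - 2x - 4 = 0, so (t, x) = (2/9, -14/9).
The Hessian has R_{tt} = 10, R_{xx} = -2, R_{tx} = 4, giving D = -36 < 0, so the point is a saddle point.
R(2/9, -14/9) = -13/9.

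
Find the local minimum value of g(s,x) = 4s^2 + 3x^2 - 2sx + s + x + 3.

123/44

∂g/∂s = 8s - 2x + 1 = 0 and ∂g/∂x = -2s + 6x + 1 = 0, so (s, x) = (-2/11, -5/22).
The Hessian has g_{ss} = 8, g_{xx} = 6, g_{sx} = -2, giving D = 44 > 0 with g_{ss} > 0, so the point is a local minimum.
g(-2/11, -5/22) = 123/44.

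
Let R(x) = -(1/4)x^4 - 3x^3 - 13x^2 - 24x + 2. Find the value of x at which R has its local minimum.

Critical points: R'(x) = -x^3 - 9x^2 - 26x - 24 vanishes at x = -4, -3, -2.
Since R''(x) = -3x^2 - 18x - 26, we get R''(-4) = -2 < 0 ⇒ local maximum; R''(-3) = 1 > 0 ⇒ local minimum; R''(-2) = -2 < 0 ⇒ local maximum.
The local minimum is R(-3) = 71/4.

-3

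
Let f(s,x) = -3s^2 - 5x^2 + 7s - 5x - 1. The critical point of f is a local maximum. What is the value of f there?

∂f/∂s = -6s + 7 = 0 and ∂f/∂x = -10x - 5 = 0, so (s, x) = (7/6, -1/2).
The Hessian has f_{ss} = -6, f_{xx} = -10, f_{sx} = 0, giving D = 60 > 0 with f_{ss} < 0, so the point is a local maximum.
f(7/6, -1/2) = 13/3.

13/3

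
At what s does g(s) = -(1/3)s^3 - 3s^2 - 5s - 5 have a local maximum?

g'(s) = -s^2 - 6s - 5. Setting g'(s) = 0 gives s ∈ {-5, -1}.
g''(s) = -2s - 6. g''(-5) = 4 > 0 ⇒ local minimum; g''(-1) = -4 < 0 ⇒ local maximum.
So the local maximum value is g(-1) = -8/3.

-1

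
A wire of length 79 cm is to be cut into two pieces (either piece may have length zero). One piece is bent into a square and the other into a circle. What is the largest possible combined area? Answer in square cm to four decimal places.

496.6430

Let x be the length used for the square. Square side x/4; circle radius (79−x)/(2π).
A(x) = (x/4)² + π·((79−x)/(2π))² = x²/16 + (79−x)²/(4π) for 0 ≤ x ≤ 79. A'(x) = x/8 − (79−x)/(2π) = 0 gives x = 4·79/(π+4) ≈ 44.2478.
A'' > 0, so the interior critical point is a minimum; the maximum is at an endpoint. A(0) = 496.6430 and A(79) = 390.0625, so the largest area is 496.6430.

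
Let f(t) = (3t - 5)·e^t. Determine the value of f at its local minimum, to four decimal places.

f'(t) = 3·e^t + (3t - 5)·1·e^t = (3t - 2)·e^t. Since e^t > 0, the only critical point is t = 2/3.
f''(2/3) has the same sign as 3 > 0, so this is a local minimum.
f(2/3) = (-3)·e^(2/3) ≈ -5.8432.

-5.8432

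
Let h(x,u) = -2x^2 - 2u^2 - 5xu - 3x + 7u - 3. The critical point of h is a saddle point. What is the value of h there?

∂h/∂x = -4x - 5u - 3 = 0 and ∂h/∂u = -5x - 4u + 7 = 0, so (x, u) = (47/9, -43/9).
The Hessian has h_{xx} = -4, h_{uu} = -4, h_{xu} = -5, giving D = -9 < 0, so the point is a saddle point.
h(47/9, -43/9) = -248/9.

-248/9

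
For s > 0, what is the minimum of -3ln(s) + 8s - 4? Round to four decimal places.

f'(s) = -3/s + 8 = 0 gives s = 3/8.
f''(s) = 3/s², which is positive for s > 0, so this is a local minimum.
f(3/8) = -3·ln(3/8) + 3 - 4 ≈ 1.9425.

1.9425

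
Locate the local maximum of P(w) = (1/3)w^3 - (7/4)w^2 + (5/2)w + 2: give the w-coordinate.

P'(w) = w^2 - (7/2)w + 5/2. Setting P'(w) = 0 gives w ∈ {1, 5/2}.
P''(w) = 2w - 7/2. P''(1) = -3/2 < 0 ⇒ local maximum; P''(5/2) = 3/2 > 0 ⇒ local minimum.
So the local maximum value is P(1) = 37/12.

1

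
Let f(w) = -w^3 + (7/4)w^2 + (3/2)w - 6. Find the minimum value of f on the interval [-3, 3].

Differentiating, f'(w) = -3w^2 + (7/2)w + 3/2; which vanishes at w = -1/3 and w = 3/2.
Compare values at every candidate in [-3, 3]: f(-3) = 129/4; f(-1/3) = -677/108; f(3/2) = -51/16; f(3) = -51/4.
The minimum over the interval is -51/4, attained at w = 3.

-51/4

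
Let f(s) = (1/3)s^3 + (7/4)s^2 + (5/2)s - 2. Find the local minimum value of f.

Critical points: f'(s) = s^2 + (7/2)s + 5/2 vanishes at s = -5/2, -1.
Since f''(s) = 2s + 7/2, we get f''(-5/2) = -3/2 < 0 ⇒ local maximum; f''(-1) = 3/2 > 0 ⇒ local minimum.
Thus f has its local minimum at s = -1, with value -37/12.

-37/12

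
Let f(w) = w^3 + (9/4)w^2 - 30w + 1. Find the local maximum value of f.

f'(w) = 3w^2 + (9/2)w - 30. Setting f'(w) = 0 gives w ∈ {-4, 5/2}.
f''(w) = 6w + 9/2. f''(-4) = -39/2 < 0 ⇒ local maximum; f''(5/2) = 39/2 > 0 ⇒ local minimum.
So the local maximum value is f(-4) = 93.

93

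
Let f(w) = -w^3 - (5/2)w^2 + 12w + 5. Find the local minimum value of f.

-53/2

Critical points: f'(w) = -3w^2 - 5w + 12 vanishes at w = -3, 4/3.
Second-derivative test with f''(w) = -6w - 5: f''(-3) = 13 > 0 ⇒ local minimum; f''(4/3) = -13 < 0 ⇒ local maximum.
So the local minimum value is f(-3) = -53/2.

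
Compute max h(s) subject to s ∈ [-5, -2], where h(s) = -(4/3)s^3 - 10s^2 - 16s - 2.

2/3

The derivative is -4s^2 - 20s - 16, whose only zero in [-5, -2] is s = -4.
Evaluating at the critical points and endpoints: h(-5) = -16/3; h(-4) = -38/3; h(-2) = 2/3.
The maximum over the interval is 2/3, attained at s = -2.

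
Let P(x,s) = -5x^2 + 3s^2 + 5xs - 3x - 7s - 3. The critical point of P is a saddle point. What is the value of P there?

∂P/∂x = -10x + 5s - 3 = 0 and ∂P/∂s = 5x + 6s - 7 = 0, so (x, s) = (1/5, 1).
The Hessian has P_{xx} = -10, P_{ss} = 6, P_{xs} = 5, giving D = -85 < 0, so the point is a saddle point.
P(1/5, 1) = -34/5.

-34/5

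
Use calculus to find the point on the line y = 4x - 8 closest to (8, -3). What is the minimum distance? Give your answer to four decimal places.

Minimize D(x)^2 = (x - 8)^2 + (4x - 5)^2.
d/dx[D^2] = 2(x - 8) + 2·4·(4x - 5) = 0 ⇒ x = 28/17.
Then y = -24/17 and the distance is √(729/17) ≈ 6.5485.

6.5485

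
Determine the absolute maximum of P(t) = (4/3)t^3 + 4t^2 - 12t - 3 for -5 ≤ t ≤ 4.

The derivative is 4t^2 + 8t - 12, which vanishes at t = -3 and t = 1.
Evaluating at the critical points and endpoints: P(-5) = -29/3; P(-3) = 33; P(1) = -29/3; P(4) = 295/3.
Hence the absolute maximum is 295/3 at t = 4.

295/3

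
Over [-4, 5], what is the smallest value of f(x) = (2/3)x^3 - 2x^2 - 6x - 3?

Differentiating, f'(x) = 2x^2 - 4x - 6; which vanishes at x = -1 and x = 3.
Evaluating at the critical points and endpoints: f(-4) = -161/3,  f(-1) = 1/3,  f(3) = -21,  f(5) = 1/3.
So the minimum is f(-4) = -161/3.

-161/3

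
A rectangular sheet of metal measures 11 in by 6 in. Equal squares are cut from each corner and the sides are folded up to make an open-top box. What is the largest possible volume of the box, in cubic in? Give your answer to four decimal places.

With cut size x, the volume is V(x) = x(11 − 2x)(6 − 2x) for 0 < x < 3.
V'(x) = 12x^2 − 68x + 66. Setting V'(x) = 0 gives x ≈ 1.2434 (the root in (0, 3)).
V''(x) = 24x − 68 is negative there, so this is the maximum; V ≈ 37.1883.

37.1883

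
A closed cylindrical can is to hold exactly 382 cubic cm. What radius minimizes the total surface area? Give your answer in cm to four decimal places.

With radius r and height h, πr²h = 382 so h = 382/(πr²), and S(r) = 2πr² + 2πrh = 2πr² + 2·382/r.
S'(r) = 4πr − 2·382/r² = 0 ⇒ r³ = 382/(2π), so r ≈ 3.9321 and h = 2r ≈ 7.8643.
S''(r) = 4π + 4·382/r³ > 0, so this is the minimum; S ≈ 291.4451.

3.9321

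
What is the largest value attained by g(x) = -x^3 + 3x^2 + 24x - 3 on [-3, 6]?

77

The derivative is -3x^2 + 6x + 24, which vanishes at x = -2 and x = 4.
Compare values at every candidate in [-3, 6]: g(-3) = -21; g(-2) = -31; g(4) = 77; g(6) = 33.
The maximum over the interval is 77, attained at x = 4.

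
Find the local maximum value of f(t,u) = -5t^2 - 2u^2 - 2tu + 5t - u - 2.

-7/36

∂f/∂t = -10t - 2u + 5 = 0 and ∂f/∂u = -2t - 4u - 1 = 0, so (t, u) = (11/18, -5/9).
The Hessian has f_{tt} = -10, f_{uu} = -4, f_{tu} = -2, giving D = 36 > 0 with f_{tt} < 0, so the point is a local maximum.
f(11/18, -5/9) = -7/36.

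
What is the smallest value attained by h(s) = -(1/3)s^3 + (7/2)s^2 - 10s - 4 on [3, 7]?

-101/6

Differentiating, h'(s) = -s^2 + 7s - 10; whose only zero in [3, 7] is s = 5.
Compare values at every candidate in [3, 7]: h(3) = -23/2,  h(5) = -49/6,  h(7) = -101/6.
Hence the absolute minimum is -101/6 at s = 7.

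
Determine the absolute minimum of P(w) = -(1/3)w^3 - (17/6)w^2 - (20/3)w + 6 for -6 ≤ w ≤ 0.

Differentiating, P'(w) = -w^2 - (17/3)w - 20/3; which vanishes at w = -4 and w = -5/3.
Evaluating at the critical points and endpoints: P(-6) = 16,  P(-4) = 26/3,  P(-5/3) = 1747/162,  P(0) = 6.
The minimum over the interval is 6, attained at w = 0.

6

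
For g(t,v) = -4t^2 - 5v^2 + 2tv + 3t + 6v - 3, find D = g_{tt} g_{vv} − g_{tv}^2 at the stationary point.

76

∂g/∂t = -8t + 2v + 3 = 0 and ∂g/∂v = 2t - 10v + 6 = 0, so (t, v) = (21/38, 27/38).
The Hessian has g_{tt} = -8, g_{vv} = -10, g_{tv} = 2, giving D = 76 > 0 with g_{tt} < 0, so the point is a local maximum.
D = (-8)·(-10) − (2)^2 = 76.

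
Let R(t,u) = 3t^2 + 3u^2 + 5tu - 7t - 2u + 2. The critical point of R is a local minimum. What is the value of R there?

-67/11

∂R/∂t = 6t + 5u - 7 = 0 and ∂R/∂u = 5t + 6u - 2 = 0, so (t, u) = (32/11, -23/11).
The Hessian has R_{tt} = 6, R_{uu} = 6, R_{tu} = 5, giving D = 11 > 0 with R_{tt} > 0, so the point is a local minimum.
R(32/11, -23/11) = -67/11.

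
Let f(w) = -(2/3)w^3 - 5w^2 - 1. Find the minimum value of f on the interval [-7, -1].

f'(w) = -2w^2 - 10w, whose only zero in [-7, -1] is w = -5.
Evaluating at the critical points and endpoints: f(-7) = -52/3, f(-5) = -128/3, f(-1) = -16/3.
Hence the absolute minimum is -128/3 at w = -5.

-128/3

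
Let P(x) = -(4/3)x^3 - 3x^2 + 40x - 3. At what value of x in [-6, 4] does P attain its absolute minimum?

-4

P'(x) = -4x^2 - 6x + 40, which vanishes at x = -4 and x = 5/2.
Evaluating at the critical points and endpoints: P(-6) = -63; P(-4) = -377/3; P(5/2) = 689/12; P(4) = 71/3.
The minimum over the interval is -377/3, attained at x = -4.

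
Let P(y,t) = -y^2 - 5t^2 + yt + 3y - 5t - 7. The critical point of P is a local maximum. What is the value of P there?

-78/19

∂P/∂y = -2y + t + 3 = 0 and ∂P/∂t = y - 10t - 5 = 0, so (y, t) = (25/19, -7/19).
The Hessian has P_{yy} = -2, P_{tt} = -10, P_{yt} = 1, giving D = 19 > 0 with P_{yy} < 0, so the point is a local maximum.
P(25/19, -7/19) = -78/19.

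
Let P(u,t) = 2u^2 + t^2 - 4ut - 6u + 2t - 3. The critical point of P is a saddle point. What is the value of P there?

-7/2

∂P/∂u = 4u - 4t - 6 = 0 and ∂P/∂t = -4u + 2t + 2 = 0, so (u, t) = (-1/2, -2).
The Hessian has P_{uu} = 4, P_{tt} = 2, P_{ut} = -4, giving D = -8 < 0, so the point is a saddle point.
P(-1/2, -2) = -7/2.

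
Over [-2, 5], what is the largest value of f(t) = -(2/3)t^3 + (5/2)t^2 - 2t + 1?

61/3

The derivative is -2t^2 + 5t - 2, which vanishes at t = 1/2 and t = 2.
Compare values at every candidate in [-2, 5]: f(-2) = 61/3; f(1/2) = 13/24; f(2) = 5/3; f(5) = -179/6.
So the maximum is f(-2) = 61/3.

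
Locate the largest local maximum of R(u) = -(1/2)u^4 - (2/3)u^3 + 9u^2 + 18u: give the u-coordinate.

3

R'(u) = -2u^3 - 2u^2 + 18u + 18 = 0 at u = -3, -1, 3.
Since R''(u) = -6u^2 - 4u + 18, we get R''(-3) = -24 < 0 ⇒ local maximum; R''(-1) = 16 > 0 ⇒ local minimum; R''(3) = -48 < 0 ⇒ local maximum.
The largest local maximum is R(3) = 153/2.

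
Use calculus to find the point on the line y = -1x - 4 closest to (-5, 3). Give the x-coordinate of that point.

Minimize D(x)^2 = (x + 5)^2 + (-x - 7)^2.
d/dx[D^2] = 2(x + 5) + 2·(-1)·(-x - 7) = 0 ⇒ x = -6.
Then y = 2 and the distance is √(2) ≈ 1.4142.

-6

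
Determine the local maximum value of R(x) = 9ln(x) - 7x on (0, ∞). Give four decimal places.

-6.7382

R'(x) = 9/x − 7 = 0 gives x = 9/7.
R''(x) = -9/x², which is negative for x > 0, so this is a local maximum.
R(9/7) = 9·ln(9/7) - 9 ≈ -6.7382.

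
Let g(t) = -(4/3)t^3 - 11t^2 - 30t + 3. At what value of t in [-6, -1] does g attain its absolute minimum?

g'(t) = -4t^2 - 22t - 30, which vanishes at t = -3 and t = -5/2.
Compare values at every candidate in [-6, -1]: g(-6) = 75, g(-3) = 30, g(-5/2) = 361/12, g(-1) = 70/3.
Hence the absolute minimum is 70/3 at t = -1.

-1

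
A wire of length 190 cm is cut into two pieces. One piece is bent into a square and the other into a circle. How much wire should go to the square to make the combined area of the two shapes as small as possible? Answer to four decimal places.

Let x be the length used for the square. Square side x/4; circle radius (190−x)/(2π).
A(x) = (x/4)² + π·((190−x)/(2π))² = x²/16 + (190−x)²/(4π) for 0 ≤ x ≤ 190. A'(x) = x/8 − (190−x)/(2π) = 0 gives x = 4·190/(π+4) ≈ 106.4188.
A'' = 1/8 + 1/(2π) > 0, so this gives the minimum combined area; x ≈ 106.4188 cm to the square.

106.4188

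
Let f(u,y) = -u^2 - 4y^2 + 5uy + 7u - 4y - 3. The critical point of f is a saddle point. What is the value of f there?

∂f/∂u = -2u + 5y + 7 = 0 and ∂f/∂y = 5u - 8y - 4 = 0, so (u, y) = (-4, -3).
The Hessian has f_{uu} = -2, f_{yy} = -8, f_{uy} = 5, giving D = -9 < 0, so the point is a saddle point.
f(-4, -3) = -11.

-11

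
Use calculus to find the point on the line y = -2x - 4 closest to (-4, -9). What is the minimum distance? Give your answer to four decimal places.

Minimize D(x)^2 = (x + 4)^2 + (-2x + 5)^2.
d/dx[D^2] = 2(x + 4) + 2·(-2)·(-2x + 5) = 0 ⇒ x = 6/5.
Then y = -32/5 and the distance is √(169/5) ≈ 5.8138.

5.8138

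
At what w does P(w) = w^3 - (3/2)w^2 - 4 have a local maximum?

0

P'(w) = 3w^2 - 3w. Setting P'(w) = 0 gives w ∈ {0, 1}.
Second-derivative test with P''(w) = 6w - 3: P''(0) = -3 < 0 ⇒ local maximum; P''(1) = 3 > 0 ⇒ local minimum.
So the local maximum value is P(0) = -4.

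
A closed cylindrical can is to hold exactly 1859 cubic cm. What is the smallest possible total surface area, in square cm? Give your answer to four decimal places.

With radius r and height h, πr²h = 1859 so h = 1859/(πr²), and S(r) = 2πr² + 2πrh = 2πr² + 2·1859/r.
S'(r) = 4πr − 2·1859/r² = 0 ⇒ r³ = 1859/(2π), so r ≈ 6.6635 and h = 2r ≈ 13.3269.
S''(r) = 4π + 4·1859/r³ > 0, so this is the minimum; S ≈ 836.9525.

836.9525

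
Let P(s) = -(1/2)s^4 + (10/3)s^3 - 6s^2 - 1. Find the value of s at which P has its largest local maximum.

0

P'(s) = -2s^3 + 10s^2 - 12s. Setting P'(s) = 0 gives s ∈ {0, 2, 3}.
Since P''(s) = -6s^2 + 20s - 12, we get P''(0) = -12 < 0 ⇒ local maximum; P''(2) = 4 > 0 ⇒ local minimum; P''(3) = -6 < 0 ⇒ local maximum.
Thus P has its largest local maximum at s = 0, with value -1.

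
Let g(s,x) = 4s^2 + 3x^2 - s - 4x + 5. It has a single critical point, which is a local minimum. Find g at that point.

173/48

∂g/∂s = 8s - 1 = 0 and ∂g/∂x = 6x - 4 = 0, so (s, x) = (1/8, 2/3).
The Hessian has g_{ss} = 8, g_{xx} = 6, g_{sx} = 0, giving D = 48 > 0 with g_{ss} > 0, so the point is a local minimum.
g(1/8, 2/3) = 173/48.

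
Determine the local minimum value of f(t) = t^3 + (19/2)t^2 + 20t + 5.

-193/27

f'(t) = 3t^2 + 19t + 20 = 0 at t = -5, -4/3.
Second-derivative test with f''(t) = 6t + 19: f''(-5) = -11 < 0 ⇒ local maximum; f''(-4/3) = 11 > 0 ⇒ local minimum.
So the local minimum value is f(-4/3) = -193/27.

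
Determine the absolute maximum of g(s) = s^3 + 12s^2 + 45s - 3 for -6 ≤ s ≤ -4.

-53

Differentiating, g'(s) = 3s^2 + 24s + 45; whose only zero in [-6, -4] is s = -5.
Compare values at every candidate in [-6, -4]: g(-6) = -57, g(-5) = -53, g(-4) = -55.
So the maximum is g(-5) = -53.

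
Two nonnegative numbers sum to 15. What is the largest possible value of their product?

225/4

With x + y = 15, the product is P(x) = x(15 − x).
P'(x) = 15 − 2x = 0 gives x = 15/2; P'' = −2 < 0, so this is the maximum.
P = 15/2·15/2 = 225/4.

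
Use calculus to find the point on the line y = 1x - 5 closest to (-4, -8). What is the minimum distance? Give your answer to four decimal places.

Minimize D(x)^2 = (x + 4)^2 + (x + 3)^2.
d/dx[D^2] = 2(x + 4) + 2·1·(x + 3) = 0 ⇒ x = -7/2.
Then y = -17/2 and the distance is √(1/2) ≈ 0.7071.

0.7071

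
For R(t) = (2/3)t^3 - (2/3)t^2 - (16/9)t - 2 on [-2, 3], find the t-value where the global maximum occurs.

3

Differentiating, R'(t) = 2t^2 - (4/3)t - 16/9; which vanishes at t = -2/3 and t = 4/3.
Evaluating at the critical points and endpoints: R(-2) = -58/9; R(-2/3) = -106/81; R(4/3) = -322/81; R(3) = 14/3.
The maximum over the interval is 14/3, attained at t = 3.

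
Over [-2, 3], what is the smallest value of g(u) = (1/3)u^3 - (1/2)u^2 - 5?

-29/3

The derivative is u^2 - u, which vanishes at u = 0 and u = 1.
Candidates: g(-2) = -29/3,  g(0) = -5,  g(1) = -31/6,  g(3) = -1/2.
The minimum over the interval is -29/3, attained at u = -2.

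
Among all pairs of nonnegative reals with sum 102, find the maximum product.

2601

With x + y = 102, the product is P(x) = x(102 − x).
P'(x) = 102 − 2x = 0 gives x = 51; P'' = −2 < 0, so this is the maximum.
P = 51·51 = 2601.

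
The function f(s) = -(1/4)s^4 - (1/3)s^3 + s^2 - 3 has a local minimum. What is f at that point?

f'(s) = -s^3 - s^2 + 2s = 0 at s = -2, 0, 1.
Second-derivative test with f''(s) = -3s^2 - 2s + 2: f''(-2) = -6 < 0 ⇒ local maximum; f''(0) = 2 > 0 ⇒ local minimum; f''(1) = -3 < 0 ⇒ local maximum.
So the local minimum value is f(0) = -3.

-3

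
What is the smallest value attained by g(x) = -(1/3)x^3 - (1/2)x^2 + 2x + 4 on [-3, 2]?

2/3

g'(x) = -x^2 - x + 2, which vanishes at x = -2 and x = 1.
Candidates: g(-3) = 5/2,  g(-2) = 2/3,  g(1) = 31/6,  g(2) = 10/3.
Hence the absolute minimum is 2/3 at x = -2.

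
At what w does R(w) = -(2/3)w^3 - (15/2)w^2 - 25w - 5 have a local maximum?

Critical points: R'(w) = -2w^2 - 15w - 25 vanishes at w = -5, -5/2.
R''(w) = -4w - 15. R''(-5) = 5 > 0 ⇒ local minimum; R''(-5/2) = -5 < 0 ⇒ local maximum.
The local maximum is R(-5/2) = 505/24.

-5/2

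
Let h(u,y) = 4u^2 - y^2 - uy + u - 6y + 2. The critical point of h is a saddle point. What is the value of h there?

171/17

∂h/∂u = 8u - y + 1 = 0 and ∂h/∂y = -u - 2y - 6 = 0, so (u, y) = (-8/17, -47/17).
The Hessian has h_{uu} = 8, h_{yy} = -2, h_{uy} = -1, giving D = -17 < 0, so the point is a saddle point.
h(-8/17, -47/17) = 171/17.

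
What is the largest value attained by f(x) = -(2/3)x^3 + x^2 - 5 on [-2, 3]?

13/3

The derivative is -2x^2 + 2x, which vanishes at x = 0 and x = 1.
Compare values at every candidate in [-2, 3]: f(-2) = 13/3, f(0) = -5, f(1) = -14/3, f(3) = -14.
So the maximum is f(-2) = 13/3.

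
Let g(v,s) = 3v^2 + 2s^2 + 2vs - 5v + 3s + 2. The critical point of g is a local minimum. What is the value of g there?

∂g/∂v = 6v + 2s - 5 = 0 and ∂g/∂s = 2v + 4s + 3 = 0, so (v, s) = (13/10, -7/5).
The Hessian has g_{vv} = 6, g_{ss} = 4, g_{vs} = 2, giving D = 20 > 0 with g_{vv} > 0, so the point is a local minimum.
g(13/10, -7/5) = -67/20.

-67/20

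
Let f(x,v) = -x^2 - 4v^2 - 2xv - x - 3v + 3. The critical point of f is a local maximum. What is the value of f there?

∂f/∂x = -2x - 2v - 1 = 0 and ∂f/∂v = -2x - 8v - 3 = 0, so (x, v) = (-1/6, -1/3).
The Hessian has f_{xx} = -2, f_{vv} = -8, f_{xv} = -2, giving D = 12 > 0 with f_{xx} < 0, so the point is a local maximum.
f(-1/6, -1/3) = 43/12.

43/12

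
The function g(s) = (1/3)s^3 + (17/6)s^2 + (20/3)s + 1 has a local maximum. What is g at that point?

-5/3

g'(s) = s^2 + (17/3)s + 20/3 = 0 at s = -4, -5/3.
Since g''(s) = 2s + 17/3, we get g''(-4) = -7/3 < 0 ⇒ local maximum; g''(-5/3) = 7/3 > 0 ⇒ local minimum.
So the local maximum value is g(-4) = -5/3.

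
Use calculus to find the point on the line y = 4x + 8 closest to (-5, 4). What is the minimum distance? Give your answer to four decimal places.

Minimize D(x)^2 = (x + 5)^2 + (4x + 4)^2.
d/dx[D^2] = 2(x + 5) + 2·4·(4x + 4) = 0 ⇒ x = -21/17.
Then y = 52/17 and the distance is √(256/17) ≈ 3.8806.

3.8806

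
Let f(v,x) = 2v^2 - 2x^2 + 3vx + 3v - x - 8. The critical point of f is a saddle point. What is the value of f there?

∂f/∂v = 4v + 3x + 3 = 0 and ∂f/∂x = 3v - 4x - 1 = 0, so (v, x) = (-9/25, -13/25).
The Hessian has f_{vv} = 4, f_{xx} = -4, f_{vx} = 3, giving D = -25 < 0, so the point is a saddle point.
f(-9/25, -13/25) = -207/25.

-207/25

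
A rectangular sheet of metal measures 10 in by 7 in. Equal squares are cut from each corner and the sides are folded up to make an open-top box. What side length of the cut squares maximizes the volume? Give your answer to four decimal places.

With cut size x, the volume is V(x) = x(10 − 2x)(7 − 2x) for 0 < x < 3.5.
V'(x) = 12x^2 − 68x + 70. Setting V'(x) = 0 gives x ≈ 1.3520 (the root in (0, 3.5)).
V''(x) = 24x − 68 is negative there, so this is the maximum; V ≈ 42.3766.

1.3520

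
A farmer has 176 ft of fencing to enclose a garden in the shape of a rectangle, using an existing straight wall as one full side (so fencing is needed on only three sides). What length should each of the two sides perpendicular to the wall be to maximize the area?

Let the sides perpendicular to the wall have length x and the parallel side y, so 2x + y = 176 and the area is A = xy = x(176 − 2x).
A'(x) = 176 − 4x = 0 gives x = 44, and A''(x) = −4 < 0 confirms a maximum.
Then y = 176 − 2·44 = 88 and A = 3872.

44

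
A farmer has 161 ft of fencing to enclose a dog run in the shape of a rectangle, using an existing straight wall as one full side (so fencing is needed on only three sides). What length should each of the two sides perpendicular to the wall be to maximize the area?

161/4

Let the sides perpendicular to the wall have length x and the parallel side y, so 2x + y = 161 and the area is A = xy = x(161 − 2x).
A'(x) = 161 − 4x = 0 gives x = 161/4, and A''(x) = −4 < 0 confirms a maximum.
Then y = 161 − 2·161/4 = 161/2 and A = 25921/8.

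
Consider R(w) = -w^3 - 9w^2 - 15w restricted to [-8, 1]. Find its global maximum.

The derivative is -3w^2 - 18w - 15, which vanishes at w = -5 and w = -1.
Compare values at every candidate in [-8, 1]: R(-8) = 56; R(-5) = -25; R(-1) = 7; R(1) = -25.
The maximum over the interval is 56, attained at w = -8.

56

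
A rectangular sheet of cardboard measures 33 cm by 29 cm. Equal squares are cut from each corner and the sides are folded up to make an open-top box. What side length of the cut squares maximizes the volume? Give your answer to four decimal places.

With cut size x, the volume is V(x) = x(33 − 2x)(29 − 2x) for 0 < x < 14.5.
V'(x) = 12x^2 − 248x + 957. Setting V'(x) = 0 gives x ≈ 5.1345 (the root in (0, 14.5)).
V''(x) = 24x − 248 is negative there, so this is the maximum; V ≈ 2186.1385.

5.1345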